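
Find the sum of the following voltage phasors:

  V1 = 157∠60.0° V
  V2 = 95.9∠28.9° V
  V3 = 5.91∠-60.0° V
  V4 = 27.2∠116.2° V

Step 1 — Convert each phasor to rectangular form:
  V1 = 157·(cos(60.0°) + j·sin(60.0°)) = 78.5 + j136 V
  V2 = 95.9·(cos(28.9°) + j·sin(28.9°)) = 83.96 + j46.35 V
  V3 = 5.91·(cos(-60.0°) + j·sin(-60.0°)) = 2.955 - j5.118 V
  V4 = 27.2·(cos(116.2°) + j·sin(116.2°)) = -12.01 + j24.41 V
Step 2 — Sum components: V_total = 153.4 + j201.6 V.
Step 3 — Convert to polar: |V_total| = 253.3 V, ∠V_total = 52.7°.

V_total = 253.3∠52.7° V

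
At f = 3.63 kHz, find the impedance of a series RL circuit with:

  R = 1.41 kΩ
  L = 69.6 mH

Step 1 — Angular frequency: ω = 2π·f = 2π·3630 = 2.281e+04 rad/s.
Step 2 — Component impedances:
  R: Z = R = 1410 Ω
  L: Z = jωL = j·2.281e+04·0.0696 = 0 + j1587 Ω
Step 3 — Series combination: Z_total = R + L = 1410 + j1587 Ω = 2123∠48.4° Ω.

Z = 1410 + j1587 Ω = 2123∠48.4° Ω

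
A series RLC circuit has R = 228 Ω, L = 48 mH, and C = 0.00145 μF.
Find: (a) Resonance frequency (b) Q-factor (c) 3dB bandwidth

Step 1 — Resonance condition Im(Z)=0 gives ω₀ = 1/√(LC).
Step 2 — ω₀ = 1/√(0.048·1.45e-09) = 1.199e+05 rad/s.
Step 3 — f₀ = ω₀/(2π) = 1.908e+04 Hz.
Step 4 — Series Q: Q = ω₀L/R = 1.199e+05·0.048/228 = 25.23.
Step 5 — 3dB bandwidth: Δω = ω₀/Q = 4750 rad/s; BW = Δω/(2π) = 756 Hz.

(a) f₀ = 1.908e+04 Hz  (b) Q = 25.23  (c) BW = 756 Hz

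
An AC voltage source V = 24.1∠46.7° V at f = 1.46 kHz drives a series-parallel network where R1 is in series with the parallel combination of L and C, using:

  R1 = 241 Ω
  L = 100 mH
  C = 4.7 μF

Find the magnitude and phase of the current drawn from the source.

Step 1 — Angular frequency: ω = 2π·f = 2π·1460 = 9173 rad/s.
Step 2 — Component impedances:
  R1: Z = R = 241 Ω
  L: Z = jωL = j·9173·0.1 = 0 + j917.3 Ω
  C: Z = 1/(jωC) = -j/(ω·C) = 0 - j23.19 Ω
Step 3 — Parallel branch: L || C = 1/(1/L + 1/C) = 0 - j23.8 Ω.
Step 4 — Series with R1: Z_total = R1 + (L || C) = 241 - j23.8 Ω = 242.2∠-5.6° Ω.
Step 5 — Source phasor: V = 24.1∠46.7° V = 16.53 + j17.54 V.
Step 6 — Ohm's law: I = V / Z_total = (16.53 + j17.54) / (241 - j23.8) = 0.0608 + j0.07878 A.
Step 7 — Convert to polar: |I| = 0.09952 A, ∠I = 52.3°.

I = 0.09952∠52.3° A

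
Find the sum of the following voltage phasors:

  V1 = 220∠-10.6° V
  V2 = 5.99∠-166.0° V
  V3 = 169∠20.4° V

Step 1 — Convert each phasor to rectangular form:
  V1 = 220·(cos(-10.6°) + j·sin(-10.6°)) = 216.2 - j40.47 V
  V2 = 5.99·(cos(-166.0°) + j·sin(-166.0°)) = -5.812 - j1.449 V
  V3 = 169·(cos(20.4°) + j·sin(20.4°)) = 158.4 + j58.91 V
Step 2 — Sum components: V_total = 368.8 + j16.99 V.
Step 3 — Convert to polar: |V_total| = 369.2 V, ∠V_total = 2.6°.

V_total = 369.2∠2.6° V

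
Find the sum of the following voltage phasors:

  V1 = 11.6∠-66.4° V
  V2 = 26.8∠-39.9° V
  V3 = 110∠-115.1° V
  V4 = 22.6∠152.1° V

Step 1 — Convert each phasor to rectangular form:
  V1 = 11.6·(cos(-66.4°) + j·sin(-66.4°)) = 4.644 - j10.63 V
  V2 = 26.8·(cos(-39.9°) + j·sin(-39.9°)) = 20.56 - j17.19 V
  V3 = 110·(cos(-115.1°) + j·sin(-115.1°)) = -46.66 - j99.61 V
  V4 = 22.6·(cos(152.1°) + j·sin(152.1°)) = -19.97 + j10.58 V
Step 2 — Sum components: V_total = -41.43 - j116.9 V.
Step 3 — Convert to polar: |V_total| = 124 V, ∠V_total = -109.5°.

V_total = 124∠-109.5° V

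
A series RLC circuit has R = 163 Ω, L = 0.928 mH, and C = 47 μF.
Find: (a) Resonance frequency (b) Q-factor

Step 1 — Resonance condition Im(Z)=0 gives ω₀ = 1/√(LC).
Step 2 — ω₀ = 1/√(0.000928·4.7e-05) = 4788 rad/s.
Step 3 — f₀ = ω₀/(2π) = 762.1 Hz.
Step 4 — Series Q: Q = ω₀L/R = 4788·0.000928/163 = 0.02726.

(a) f₀ = 762.1 Hz  (b) Q = 0.02726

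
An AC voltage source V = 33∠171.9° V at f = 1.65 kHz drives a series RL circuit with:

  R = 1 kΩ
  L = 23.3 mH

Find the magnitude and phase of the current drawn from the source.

Step 1 — Angular frequency: ω = 2π·f = 2π·1650 = 1.037e+04 rad/s.
Step 2 — Component impedances:
  R: Z = R = 1000 Ω
  L: Z = jωL = j·1.037e+04·0.0233 = 0 + j241.6 Ω
Step 3 — Series combination: Z_total = R + L = 1000 + j241.6 Ω = 1029∠13.6° Ω.
Step 4 — Source phasor: V = 33∠171.9° V = -32.67 + j4.65 V.
Step 5 — Ohm's law: I = V / Z_total = (-32.67 + j4.65) / (1000 + j241.6) = -0.02981 + j0.01185 A.
Step 6 — Convert to polar: |I| = 0.03208 A, ∠I = 158.3°.

I = 0.03208∠158.3° A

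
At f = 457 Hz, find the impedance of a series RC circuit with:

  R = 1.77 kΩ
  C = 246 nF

Step 1 — Angular frequency: ω = 2π·f = 2π·457 = 2871 rad/s.
Step 2 — Component impedances:
  R: Z = R = 1770 Ω
  C: Z = 1/(jωC) = -j/(ω·C) = 0 - j1416 Ω
Step 3 — Series combination: Z_total = R + C = 1770 - j1416 Ω = 2267∠-38.7° Ω.

Z = 1770 - j1416 Ω = 2267∠-38.7° Ω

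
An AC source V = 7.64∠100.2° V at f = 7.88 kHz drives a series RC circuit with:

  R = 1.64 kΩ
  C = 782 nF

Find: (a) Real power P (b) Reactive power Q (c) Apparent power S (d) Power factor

Step 1 — Angular frequency: ω = 2π·f = 2π·7880 = 4.951e+04 rad/s.
Step 2 — Component impedances:
  R: Z = R = 1640 Ω
  C: Z = 1/(jωC) = -j/(ω·C) = 0 - j25.83 Ω
Step 3 — Series combination: Z_total = R + C = 1640 - j25.83 Ω = 1640∠-0.9° Ω.
Step 4 — Source phasor: V = 7.64∠100.2° V = -1.353 + j7.519 V.
Step 5 — Current: I = V / Z = -0.0008969 + j0.004571 A = 0.004658∠101.1° A.
Step 6 — Complex power: S = V·I* = 0.03558 - j0.0005604 VA.
Step 7 — Real power: P = Re(S) = 0.03558 W.
Step 8 — Reactive power: Q = Im(S) = -0.0005604 VAR.
Step 9 — Apparent power: |S| = 0.03559 VA.
Step 10 — Power factor: PF = P/|S| = 0.9999 (leading).

(a) P = 0.03558 W  (b) Q = -0.0005604 VAR  (c) S = 0.03559 VA  (d) PF = 0.9999 (leading)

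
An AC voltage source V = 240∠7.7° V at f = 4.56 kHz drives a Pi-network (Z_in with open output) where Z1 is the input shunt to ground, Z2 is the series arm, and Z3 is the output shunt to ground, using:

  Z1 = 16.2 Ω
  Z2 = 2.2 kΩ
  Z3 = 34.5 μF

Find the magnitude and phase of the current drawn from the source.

Step 1 — Angular frequency: ω = 2π·f = 2π·4560 = 2.865e+04 rad/s.
Step 2 — Component impedances:
  Z1: Z = R = 16.2 Ω
  Z2: Z = R = 2200 Ω
  Z3: Z = 1/(jωC) = -j/(ω·C) = 0 - j1.012 Ω
Step 3 — With open output, the series arm Z2 and the output shunt Z3 appear in series to ground: Z2 + Z3 = 2200 - j1.012 Ω.
Step 4 — Parallel with input shunt Z1: Z_in = Z1 || (Z2 + Z3) = 16.08 - j5.406e-05 Ω = 16.08∠-0.0° Ω.
Step 5 — Source phasor: V = 240∠7.7° V = 237.8 + j32.16 V.
Step 6 — Ohm's law: I = V / Z_total = (237.8 + j32.16) / (16.08 - j5.406e-05) = 14.79 + j2 A.
Step 7 — Convert to polar: |I| = 14.92 A, ∠I = 7.7°.

I = 14.92∠7.7° A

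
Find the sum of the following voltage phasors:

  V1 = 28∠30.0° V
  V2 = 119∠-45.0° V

Step 1 — Convert each phasor to rectangular form:
  V1 = 28·(cos(30.0°) + j·sin(30.0°)) = 24.25 + j14 V
  V2 = 119·(cos(-45.0°) + j·sin(-45.0°)) = 84.15 - j84.15 V
Step 2 — Sum components: V_total = 108.4 - j70.15 V.
Step 3 — Convert to polar: |V_total| = 129.1 V, ∠V_total = -32.9°.

V_total = 129.1∠-32.9° V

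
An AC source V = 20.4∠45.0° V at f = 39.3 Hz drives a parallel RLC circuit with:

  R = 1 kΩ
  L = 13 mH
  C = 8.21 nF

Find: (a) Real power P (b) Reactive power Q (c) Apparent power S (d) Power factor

Step 1 — Angular frequency: ω = 2π·f = 2π·39.3 = 246.9 rad/s.
Step 2 — Component impedances:
  R: Z = R = 1000 Ω
  L: Z = jωL = j·246.9·0.013 = 0 + j3.21 Ω
  C: Z = 1/(jωC) = -j/(ω·C) = 0 - j4.933e+05 Ω
Step 3 — Parallel combination: 1/Z_total = 1/R + 1/L + 1/C; Z_total = 0.0103 + j3.21 Ω = 3.21∠89.8° Ω.
Step 4 — Source phasor: V = 20.4∠45.0° V = 14.42 + j14.42 V.
Step 5 — Current: I = V / Z = 4.508 - j4.479 A = 6.355∠-44.8° A.
Step 6 — Complex power: S = V·I* = 0.4162 + j129.6 VA.
Step 7 — Real power: P = Re(S) = 0.4162 W.
Step 8 — Reactive power: Q = Im(S) = 129.6 VAR.
Step 9 — Apparent power: |S| = 129.6 VA.
Step 10 — Power factor: PF = P/|S| = 0.00321 (lagging).

(a) P = 0.4162 W  (b) Q = 129.6 VAR  (c) S = 129.6 VA  (d) PF = 0.00321 (lagging)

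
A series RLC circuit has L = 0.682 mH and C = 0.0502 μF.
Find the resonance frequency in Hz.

Step 1 — Resonance condition Im(Z)=0 gives ω₀ = 1/√(LC).
Step 2 — ω₀ = 1/√(0.000682·5.02e-08) = 1.709e+05 rad/s.
Step 3 — f₀ = ω₀/(2π) = 2.72e+04 Hz.

f₀ = 2.72e+04 Hz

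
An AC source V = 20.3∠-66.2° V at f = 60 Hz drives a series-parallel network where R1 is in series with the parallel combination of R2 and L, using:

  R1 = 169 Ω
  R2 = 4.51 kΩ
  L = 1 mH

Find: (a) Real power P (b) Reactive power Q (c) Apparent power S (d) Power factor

Step 1 — Angular frequency: ω = 2π·f = 2π·60 = 377 rad/s.
Step 2 — Component impedances:
  R1: Z = R = 169 Ω
  R2: Z = R = 4510 Ω
  L: Z = jωL = j·377·0.001 = 0 + j0.377 Ω
Step 3 — Parallel branch: R2 || L = 1/(1/R2 + 1/L) = 3.151e-05 + j0.377 Ω.
Step 4 — Series with R1: Z_total = R1 + (R2 || L) = 169 + j0.377 Ω = 169∠0.1° Ω.
Step 5 — Source phasor: V = 20.3∠-66.2° V = 8.192 - j18.57 V.
Step 6 — Current: I = V / Z = 0.04823 - j0.11 A = 0.1201∠-66.3° A.
Step 7 — Complex power: S = V·I* = 2.438 + j0.005439 VA.
Step 8 — Real power: P = Re(S) = 2.438 W.
Step 9 — Reactive power: Q = Im(S) = 0.005439 VAR.
Step 10 — Apparent power: |S| = 2.438 VA.
Step 11 — Power factor: PF = P/|S| = 1 (lagging).

(a) P = 2.438 W  (b) Q = 0.005439 VAR  (c) S = 2.438 VA  (d) PF = 1 (lagging)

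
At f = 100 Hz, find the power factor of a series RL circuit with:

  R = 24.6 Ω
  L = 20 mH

Step 1 — Angular frequency: ω = 2π·f = 2π·100 = 628.3 rad/s.
Step 2 — Component impedances:
  R: Z = R = 24.6 Ω
  L: Z = jωL = j·628.3·0.02 = 0 + j12.57 Ω
Step 3 — Series combination: Z_total = R + L = 24.6 + j12.57 Ω = 27.62∠27.1° Ω.
Step 4 — Power factor: PF = cos(φ) = Re(Z)/|Z| = 24.6/27.624 = 0.8905.
Step 5 — Type: Im(Z) = 12.57 ⇒ lagging (phase φ = 27.1°).

PF = 0.8905 (lagging, φ = 27.1°)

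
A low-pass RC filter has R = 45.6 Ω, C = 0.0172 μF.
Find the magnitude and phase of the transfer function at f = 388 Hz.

Step 1 — Angular frequency: ω = 2π·388 = 2438 rad/s.
Step 2 — Transfer function: H(jω) = 1/(1 + jωRC).
Step 3 — Denominator: 1 + jωRC = 1 + j·2438·45.6·1.72e-08 = 1 + j0.001912.
Step 4 — H = 1 - j0.001912.
Step 5 — Magnitude: |H| = 1 (-0.0 dB); phase: φ = -0.1°.

|H| = 1 (-0.0 dB), φ = -0.1°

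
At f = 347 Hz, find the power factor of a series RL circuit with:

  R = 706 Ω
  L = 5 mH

Step 1 — Angular frequency: ω = 2π·f = 2π·347 = 2180 rad/s.
Step 2 — Component impedances:
  R: Z = R = 706 Ω
  L: Z = jωL = j·2180·0.005 = 0 + j10.9 Ω
Step 3 — Series combination: Z_total = R + L = 706 + j10.9 Ω = 706.1∠0.9° Ω.
Step 4 — Power factor: PF = cos(φ) = Re(Z)/|Z| = 706/706.1 = 0.9999.
Step 5 — Type: Im(Z) = 10.9 ⇒ lagging (phase φ = 0.9°).

PF = 0.9999 (lagging, φ = 0.9°)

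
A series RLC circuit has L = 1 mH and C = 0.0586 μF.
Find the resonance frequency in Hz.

Step 1 — Resonance condition Im(Z)=0 gives ω₀ = 1/√(LC).
Step 2 — ω₀ = 1/√(0.001·5.86e-08) = 1.306e+05 rad/s.
Step 3 — f₀ = ω₀/(2π) = 2.079e+04 Hz.

f₀ = 2.079e+04 Hz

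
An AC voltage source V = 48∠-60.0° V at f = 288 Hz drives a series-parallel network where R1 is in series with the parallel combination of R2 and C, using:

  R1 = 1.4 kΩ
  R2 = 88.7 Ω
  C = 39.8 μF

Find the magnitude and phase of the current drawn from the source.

Step 1 — Angular frequency: ω = 2π·f = 2π·288 = 1810 rad/s.
Step 2 — Component impedances:
  R1: Z = R = 1400 Ω
  R2: Z = R = 88.7 Ω
  C: Z = 1/(jωC) = -j/(ω·C) = 0 - j13.88 Ω
Step 3 — Parallel branch: R2 || C = 1/(1/R2 + 1/C) = 2.122 - j13.55 Ω.
Step 4 — Series with R1: Z_total = R1 + (R2 || C) = 1402 - j13.55 Ω = 1402∠-0.6° Ω.
Step 5 — Source phasor: V = 48∠-60.0° V = 24 - j41.57 V.
Step 6 — Ohm's law: I = V / Z_total = (24 - j41.57) / (1402 - j13.55) = 0.0174 - j0.02948 A.
Step 7 — Convert to polar: |I| = 0.03423 A, ∠I = -59.4°.

I = 0.03423∠-59.4° A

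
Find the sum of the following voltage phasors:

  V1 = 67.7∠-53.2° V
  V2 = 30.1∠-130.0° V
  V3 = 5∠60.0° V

Step 1 — Convert each phasor to rectangular form:
  V1 = 67.7·(cos(-53.2°) + j·sin(-53.2°)) = 40.55 - j54.21 V
  V2 = 30.1·(cos(-130.0°) + j·sin(-130.0°)) = -19.35 - j23.06 V
  V3 = 5·(cos(60.0°) + j·sin(60.0°)) = 2.5 + j4.33 V
Step 2 — Sum components: V_total = 23.71 - j72.94 V.
Step 3 — Convert to polar: |V_total| = 76.69 V, ∠V_total = -72.0°.

V_total = 76.69∠-72.0° V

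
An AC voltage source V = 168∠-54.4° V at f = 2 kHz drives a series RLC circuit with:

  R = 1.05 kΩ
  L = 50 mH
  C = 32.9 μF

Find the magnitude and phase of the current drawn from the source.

Step 1 — Angular frequency: ω = 2π·f = 2π·2000 = 1.257e+04 rad/s.
Step 2 — Component impedances:
  R: Z = R = 1050 Ω
  L: Z = jωL = j·1.257e+04·0.05 = 0 + j628.3 Ω
  C: Z = 1/(jωC) = -j/(ω·C) = 0 - j2.419 Ω
Step 3 — Series combination: Z_total = R + L + C = 1050 + j625.9 Ω = 1222∠30.8° Ω.
Step 4 — Source phasor: V = 168∠-54.4° V = 97.8 - j136.6 V.
Step 5 — Ohm's law: I = V / Z_total = (97.8 - j136.6) / (1050 + j625.9) = 0.0115 - j0.137 A.
Step 6 — Convert to polar: |I| = 0.1374 A, ∠I = -85.2°.

I = 0.1374∠-85.2° A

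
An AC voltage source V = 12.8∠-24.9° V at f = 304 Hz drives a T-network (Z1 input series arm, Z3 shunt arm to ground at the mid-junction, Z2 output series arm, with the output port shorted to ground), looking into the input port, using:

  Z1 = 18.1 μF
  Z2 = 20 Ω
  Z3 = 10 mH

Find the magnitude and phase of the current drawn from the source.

Step 1 — Angular frequency: ω = 2π·f = 2π·304 = 1910 rad/s.
Step 2 — Component impedances:
  Z1: Z = 1/(jωC) = -j/(ω·C) = 0 - j28.92 Ω
  Z2: Z = R = 20 Ω
  Z3: Z = jωL = j·1910·0.01 = 0 + j19.1 Ω
Step 3 — With the output port shorted to ground, the output series arm Z2 runs from the junction to ground; the shunt arm Z3 also runs from the junction to ground. They appear in parallel: Z3 || Z2 = 9.54 + j9.989 Ω.
Step 4 — Series with input arm Z1: Z_in = Z1 + (Z3 || Z2) = 9.54 - j18.94 Ω = 21.2∠-63.3° Ω.
Step 5 — Source phasor: V = 12.8∠-24.9° V = 11.61 - j5.389 V.
Step 6 — Ohm's law: I = V / Z_total = (11.61 - j5.389) / (9.54 - j18.94) = 0.4734 + j0.3746 A.
Step 7 — Convert to polar: |I| = 0.6037 A, ∠I = 38.4°.

I = 0.6037∠38.4° A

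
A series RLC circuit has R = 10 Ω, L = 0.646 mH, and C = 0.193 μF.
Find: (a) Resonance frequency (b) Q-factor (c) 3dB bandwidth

Step 1 — Resonance condition Im(Z)=0 gives ω₀ = 1/√(LC).
Step 2 — ω₀ = 1/√(0.000646·1.93e-07) = 8.956e+04 rad/s.
Step 3 — f₀ = ω₀/(2π) = 1.425e+04 Hz.
Step 4 — Series Q: Q = ω₀L/R = 8.956e+04·0.000646/10 = 5.785.
Step 5 — 3dB bandwidth: Δω = ω₀/Q = 1.548e+04 rad/s; BW = Δω/(2π) = 2464 Hz.

(a) f₀ = 1.425e+04 Hz  (b) Q = 5.785  (c) BW = 2464 Hz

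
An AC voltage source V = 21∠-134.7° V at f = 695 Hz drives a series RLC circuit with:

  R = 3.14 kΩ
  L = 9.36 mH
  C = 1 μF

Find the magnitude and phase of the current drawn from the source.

Step 1 — Angular frequency: ω = 2π·f = 2π·695 = 4367 rad/s.
Step 2 — Component impedances:
  R: Z = R = 3140 Ω
  L: Z = jωL = j·4367·0.00936 = 0 + j40.87 Ω
  C: Z = 1/(jωC) = -j/(ω·C) = 0 - j229 Ω
Step 3 — Series combination: Z_total = R + L + C = 3140 - j188.1 Ω = 3146∠-3.4° Ω.
Step 4 — Source phasor: V = 21∠-134.7° V = -14.77 - j14.93 V.
Step 5 — Ohm's law: I = V / Z_total = (-14.77 - j14.93) / (3140 - j188.1) = -0.004404 - j0.005018 A.
Step 6 — Convert to polar: |I| = 0.006676 A, ∠I = -131.3°.

I = 0.006676∠-131.3° A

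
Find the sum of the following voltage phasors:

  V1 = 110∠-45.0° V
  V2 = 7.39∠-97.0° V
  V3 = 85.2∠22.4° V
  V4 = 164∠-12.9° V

Step 1 — Convert each phasor to rectangular form:
  V1 = 110·(cos(-45.0°) + j·sin(-45.0°)) = 77.78 - j77.78 V
  V2 = 7.39·(cos(-97.0°) + j·sin(-97.0°)) = -0.9006 - j7.335 V
  V3 = 85.2·(cos(22.4°) + j·sin(22.4°)) = 78.77 + j32.47 V
  V4 = 164·(cos(-12.9°) + j·sin(-12.9°)) = 159.9 - j36.61 V
Step 2 — Sum components: V_total = 315.5 - j89.26 V.
Step 3 — Convert to polar: |V_total| = 327.9 V, ∠V_total = -15.8°.

V_total = 327.9∠-15.8° V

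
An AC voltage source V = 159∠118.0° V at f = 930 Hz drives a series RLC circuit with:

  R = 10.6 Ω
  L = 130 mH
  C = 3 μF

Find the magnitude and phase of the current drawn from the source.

Step 1 — Angular frequency: ω = 2π·f = 2π·930 = 5843 rad/s.
Step 2 — Component impedances:
  R: Z = R = 10.6 Ω
  L: Z = jωL = j·5843·0.13 = 0 + j759.6 Ω
  C: Z = 1/(jωC) = -j/(ω·C) = 0 - j57.04 Ω
Step 3 — Series combination: Z_total = R + L + C = 10.6 + j702.6 Ω = 702.7∠89.1° Ω.
Step 4 — Source phasor: V = 159∠118.0° V = -74.65 + j140.4 V.
Step 5 — Ohm's law: I = V / Z_total = (-74.65 + j140.4) / (10.6 + j702.6) = 0.1982 + j0.1092 A.
Step 6 — Convert to polar: |I| = 0.2263 A, ∠I = 28.9°.

I = 0.2263∠28.9° A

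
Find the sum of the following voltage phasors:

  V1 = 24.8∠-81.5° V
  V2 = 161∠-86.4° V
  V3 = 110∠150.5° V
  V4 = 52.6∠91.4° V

Step 1 — Convert each phasor to rectangular form:
  V1 = 24.8·(cos(-81.5°) + j·sin(-81.5°)) = 3.666 - j24.53 V
  V2 = 161·(cos(-86.4°) + j·sin(-86.4°)) = 10.11 - j160.7 V
  V3 = 110·(cos(150.5°) + j·sin(150.5°)) = -95.74 + j54.17 V
  V4 = 52.6·(cos(91.4°) + j·sin(91.4°)) = -1.285 + j52.58 V
Step 2 — Sum components: V_total = -83.25 - j78.46 V.
Step 3 — Convert to polar: |V_total| = 114.4 V, ∠V_total = -136.7°.

V_total = 114.4∠-136.7° V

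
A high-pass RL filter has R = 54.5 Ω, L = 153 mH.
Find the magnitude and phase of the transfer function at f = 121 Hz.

Step 1 — Angular frequency: ω = 2π·121 = 760.3 rad/s.
Step 2 — Transfer function: H(jω) = jωL/(R + jωL).
Step 3 — Numerator jωL = j·116.3; denominator R + jωL = 54.5 + j116.3.
Step 4 — H = 0.82 + j0.3842.
Step 5 — Magnitude: |H| = 0.9055 (-0.9 dB); phase: φ = 25.1°.

|H| = 0.9055 (-0.9 dB), φ = 25.1°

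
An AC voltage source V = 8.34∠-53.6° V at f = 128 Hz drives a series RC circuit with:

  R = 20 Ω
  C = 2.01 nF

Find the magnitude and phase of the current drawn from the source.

Step 1 — Angular frequency: ω = 2π·f = 2π·128 = 804.2 rad/s.
Step 2 — Component impedances:
  R: Z = R = 20 Ω
  C: Z = 1/(jωC) = -j/(ω·C) = 0 - j6.186e+05 Ω
Step 3 — Series combination: Z_total = R + C = 20 - j6.186e+05 Ω = 6.186e+05∠-90.0° Ω.
Step 4 — Source phasor: V = 8.34∠-53.6° V = 4.949 - j6.713 V.
Step 5 — Ohm's law: I = V / Z_total = (4.949 - j6.713) / (20 - j6.186e+05) = 1.085e-05 + j8e-06 A.
Step 6 — Convert to polar: |I| = 1.348e-05 A, ∠I = 36.4°.

I = 1.348e-05∠36.4° A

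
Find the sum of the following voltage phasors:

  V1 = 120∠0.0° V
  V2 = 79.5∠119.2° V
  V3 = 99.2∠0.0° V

Step 1 — Convert each phasor to rectangular form:
  V1 = 120·(cos(0.0°) + j·sin(0.0°)) = 120 V
  V2 = 79.5·(cos(119.2°) + j·sin(119.2°)) = -38.78 + j69.4 V
  V3 = 99.2·(cos(0.0°) + j·sin(0.0°)) = 99.2 V
Step 2 — Sum components: V_total = 180.4 + j69.4 V.
Step 3 — Convert to polar: |V_total| = 193.3 V, ∠V_total = 21.0°.

V_total = 193.3∠21.0° V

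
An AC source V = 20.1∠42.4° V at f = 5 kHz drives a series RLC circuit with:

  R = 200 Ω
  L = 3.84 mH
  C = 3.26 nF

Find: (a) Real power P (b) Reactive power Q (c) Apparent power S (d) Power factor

Step 1 — Angular frequency: ω = 2π·f = 2π·5000 = 3.142e+04 rad/s.
Step 2 — Component impedances:
  R: Z = R = 200 Ω
  L: Z = jωL = j·3.142e+04·0.00384 = 0 + j120.6 Ω
  C: Z = 1/(jωC) = -j/(ω·C) = 0 - j9764 Ω
Step 3 — Series combination: Z_total = R + L + C = 200 - j9643 Ω = 9646∠-88.8° Ω.
Step 4 — Source phasor: V = 20.1∠42.4° V = 14.84 + j13.55 V.
Step 5 — Current: I = V / Z = -0.001373 + j0.001568 A = 0.002084∠131.2° A.
Step 6 — Complex power: S = V·I* = 0.0008685 - j0.04188 VA.
Step 7 — Real power: P = Re(S) = 0.0008685 W.
Step 8 — Reactive power: Q = Im(S) = -0.04188 VAR.
Step 9 — Apparent power: |S| = 0.04189 VA.
Step 10 — Power factor: PF = P/|S| = 0.02073 (leading).

(a) P = 0.0008685 W  (b) Q = -0.04188 VAR  (c) S = 0.04189 VA  (d) PF = 0.02073 (leading)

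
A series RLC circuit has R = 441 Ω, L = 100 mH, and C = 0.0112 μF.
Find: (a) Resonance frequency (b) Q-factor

Step 1 — Resonance condition Im(Z)=0 gives ω₀ = 1/√(LC).
Step 2 — ω₀ = 1/√(0.1·1.12e-08) = 2.988e+04 rad/s.
Step 3 — f₀ = ω₀/(2π) = 4756 Hz.
Step 4 — Series Q: Q = ω₀L/R = 2.988e+04·0.1/441 = 6.776.

(a) f₀ = 4756 Hz  (b) Q = 6.776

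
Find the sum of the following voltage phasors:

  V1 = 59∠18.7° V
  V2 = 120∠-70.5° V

Step 1 — Convert each phasor to rectangular form:
  V1 = 59·(cos(18.7°) + j·sin(18.7°)) = 55.89 + j18.92 V
  V2 = 120·(cos(-70.5°) + j·sin(-70.5°)) = 40.06 - j113.1 V
Step 2 — Sum components: V_total = 95.94 - j94.2 V.
Step 3 — Convert to polar: |V_total| = 134.5 V, ∠V_total = -44.5°.

V_total = 134.5∠-44.5° V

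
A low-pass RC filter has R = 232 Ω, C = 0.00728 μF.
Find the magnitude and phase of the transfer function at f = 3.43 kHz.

Step 1 — Angular frequency: ω = 2π·3430 = 2.155e+04 rad/s.
Step 2 — Transfer function: H(jω) = 1/(1 + jωRC).
Step 3 — Denominator: 1 + jωRC = 1 + j·2.155e+04·232·7.28e-09 = 1 + j0.0364.
Step 4 — H = 0.9987 - j0.03635.
Step 5 — Magnitude: |H| = 0.9993 (-0.0 dB); phase: φ = -2.1°.

|H| = 0.9993 (-0.0 dB), φ = -2.1°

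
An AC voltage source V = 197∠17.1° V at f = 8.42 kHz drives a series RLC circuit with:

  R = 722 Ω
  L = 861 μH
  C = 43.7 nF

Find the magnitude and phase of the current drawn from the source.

Step 1 — Angular frequency: ω = 2π·f = 2π·8420 = 5.29e+04 rad/s.
Step 2 — Component impedances:
  R: Z = R = 722 Ω
  L: Z = jωL = j·5.29e+04·0.000861 = 0 + j45.55 Ω
  C: Z = 1/(jωC) = -j/(ω·C) = 0 - j432.5 Ω
Step 3 — Series combination: Z_total = R + L + C = 722 - j387 Ω = 819.2∠-28.2° Ω.
Step 4 — Source phasor: V = 197∠17.1° V = 188.3 + j57.93 V.
Step 5 — Ohm's law: I = V / Z_total = (188.3 + j57.93) / (722 - j387) = 0.1692 + j0.1709 A.
Step 6 — Convert to polar: |I| = 0.2405 A, ∠I = 45.3°.

I = 0.2405∠45.3° A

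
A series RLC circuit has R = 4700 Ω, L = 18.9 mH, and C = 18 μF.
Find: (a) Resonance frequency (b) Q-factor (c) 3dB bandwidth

Step 1 — Resonance: ω₀ = 1/√(LC) = 1/√(0.0189·1.8e-05) = 1714 rad/s.
Step 2 — f₀ = ω₀/(2π) = 272.9 Hz.
Step 3 — Series Q: Q = ω₀L/R = 1714·0.0189/4700 = 0.006894.
Step 4 — Bandwidth: Δω = ω₀/Q = 2.487e+05 rad/s; BW = Δω/(2π) = 3.958e+04 Hz.

(a) f₀ = 272.9 Hz  (b) Q = 0.006894  (c) BW = 3.958e+04 Hz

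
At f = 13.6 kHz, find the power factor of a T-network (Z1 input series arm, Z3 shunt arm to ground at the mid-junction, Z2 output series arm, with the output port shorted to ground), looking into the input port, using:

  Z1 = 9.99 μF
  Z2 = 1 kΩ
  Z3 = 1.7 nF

Step 1 — Angular frequency: ω = 2π·f = 2π·1.36e+04 = 8.545e+04 rad/s.
Step 2 — Component impedances:
  Z1: Z = 1/(jωC) = -j/(ω·C) = 0 - j1.171 Ω
  Z2: Z = R = 1000 Ω
  Z3: Z = 1/(jωC) = -j/(ω·C) = 0 - j6884 Ω
Step 3 — With the output port shorted to ground, the output series arm Z2 runs from the junction to ground; the shunt arm Z3 also runs from the junction to ground. They appear in parallel: Z3 || Z2 = 979.3 - j142.3 Ω.
Step 4 — Series with input arm Z1: Z_in = Z1 + (Z3 || Z2) = 979.3 - j143.4 Ω = 989.8∠-8.3° Ω.
Step 5 — Power factor: PF = cos(φ) = Re(Z)/|Z| = 979.3/989.8 = 0.9894.
Step 6 — Type: Im(Z) = -143.4 ⇒ leading (phase φ = -8.3°).

PF = 0.9894 (leading, φ = -8.3°)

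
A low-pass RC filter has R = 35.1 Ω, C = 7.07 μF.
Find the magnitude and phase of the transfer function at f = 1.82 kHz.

Step 1 — Angular frequency: ω = 2π·1820 = 1.144e+04 rad/s.
Step 2 — Transfer function: H(jω) = 1/(1 + jωRC).
Step 3 — Denominator: 1 + jωRC = 1 + j·1.144e+04·35.1·7.07e-06 = 1 + j2.838.
Step 4 — H = 0.1105 - j0.3135.
Step 5 — Magnitude: |H| = 0.3324 (-9.6 dB); phase: φ = -70.6°.

|H| = 0.3324 (-9.6 dB), φ = -70.6°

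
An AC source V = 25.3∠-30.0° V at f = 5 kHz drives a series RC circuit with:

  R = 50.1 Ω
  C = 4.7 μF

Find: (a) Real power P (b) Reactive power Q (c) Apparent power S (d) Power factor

Step 1 — Angular frequency: ω = 2π·f = 2π·5000 = 3.142e+04 rad/s.
Step 2 — Component impedances:
  R: Z = R = 50.1 Ω
  C: Z = 1/(jωC) = -j/(ω·C) = 0 - j6.773 Ω
Step 3 — Series combination: Z_total = R + C = 50.1 - j6.773 Ω = 50.56∠-7.7° Ω.
Step 4 — Source phasor: V = 25.3∠-30.0° V = 21.91 - j12.65 V.
Step 5 — Current: I = V / Z = 0.463 - j0.1899 A = 0.5004∠-22.3° A.
Step 6 — Complex power: S = V·I* = 12.55 - j1.696 VA.
Step 7 — Real power: P = Re(S) = 12.55 W.
Step 8 — Reactive power: Q = Im(S) = -1.696 VAR.
Step 9 — Apparent power: |S| = 12.66 VA.
Step 10 — Power factor: PF = P/|S| = 0.991 (leading).

(a) P = 12.55 W  (b) Q = -1.696 VAR  (c) S = 12.66 VA  (d) PF = 0.991 (leading)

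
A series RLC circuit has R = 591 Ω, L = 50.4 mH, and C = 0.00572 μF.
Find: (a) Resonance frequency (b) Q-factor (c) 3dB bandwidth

Step 1 — Resonance: ω₀ = 1/√(LC) = 1/√(0.0504·5.72e-09) = 5.89e+04 rad/s.
Step 2 — f₀ = ω₀/(2π) = 9374 Hz.
Step 3 — Series Q: Q = ω₀L/R = 5.89e+04·0.0504/591 = 5.023.
Step 4 — Bandwidth: Δω = ω₀/Q = 1.173e+04 rad/s; BW = Δω/(2π) = 1866 Hz.

(a) f₀ = 9374 Hz  (b) Q = 5.023  (c) BW = 1866 Hz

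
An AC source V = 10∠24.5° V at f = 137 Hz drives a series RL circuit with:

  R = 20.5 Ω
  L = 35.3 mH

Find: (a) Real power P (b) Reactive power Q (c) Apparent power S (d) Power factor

Step 1 — Angular frequency: ω = 2π·f = 2π·137 = 860.8 rad/s.
Step 2 — Component impedances:
  R: Z = R = 20.5 Ω
  L: Z = jωL = j·860.8·0.0353 = 0 + j30.39 Ω
Step 3 — Series combination: Z_total = R + L = 20.5 + j30.39 Ω = 36.65∠56.0° Ω.
Step 4 — Source phasor: V = 10∠24.5° V = 9.1 + j4.147 V.
Step 5 — Current: I = V / Z = 0.2326 - j0.1425 A = 0.2728∠-31.5° A.
Step 6 — Complex power: S = V·I* = 1.526 + j2.262 VA.
Step 7 — Real power: P = Re(S) = 1.526 W.
Step 8 — Reactive power: Q = Im(S) = 2.262 VAR.
Step 9 — Apparent power: |S| = 2.728 VA.
Step 10 — Power factor: PF = P/|S| = 0.5593 (lagging).

(a) P = 1.526 W  (b) Q = 2.262 VAR  (c) S = 2.728 VA  (d) PF = 0.5593 (lagging)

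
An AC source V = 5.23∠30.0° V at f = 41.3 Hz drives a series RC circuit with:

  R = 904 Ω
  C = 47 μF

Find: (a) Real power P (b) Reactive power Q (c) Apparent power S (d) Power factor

Step 1 — Angular frequency: ω = 2π·f = 2π·41.3 = 259.5 rad/s.
Step 2 — Component impedances:
  R: Z = R = 904 Ω
  C: Z = 1/(jωC) = -j/(ω·C) = 0 - j81.99 Ω
Step 3 — Series combination: Z_total = R + C = 904 - j81.99 Ω = 907.7∠-5.2° Ω.
Step 4 — Source phasor: V = 5.23∠30.0° V = 4.529 + j2.615 V.
Step 5 — Current: I = V / Z = 0.004709 + j0.00332 A = 0.005762∠35.2° A.
Step 6 — Complex power: S = V·I* = 0.03001 - j0.002722 VA.
Step 7 — Real power: P = Re(S) = 0.03001 W.
Step 8 — Reactive power: Q = Im(S) = -0.002722 VAR.
Step 9 — Apparent power: |S| = 0.03013 VA.
Step 10 — Power factor: PF = P/|S| = 0.9959 (leading).

(a) P = 0.03001 W  (b) Q = -0.002722 VAR  (c) S = 0.03013 VA  (d) PF = 0.9959 (leading)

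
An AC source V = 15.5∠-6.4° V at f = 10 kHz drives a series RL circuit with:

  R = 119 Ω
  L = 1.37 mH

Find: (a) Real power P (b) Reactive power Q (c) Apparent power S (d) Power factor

Step 1 — Angular frequency: ω = 2π·f = 2π·1e+04 = 6.283e+04 rad/s.
Step 2 — Component impedances:
  R: Z = R = 119 Ω
  L: Z = jωL = j·6.283e+04·0.00137 = 0 + j86.08 Ω
Step 3 — Series combination: Z_total = R + L = 119 + j86.08 Ω = 146.9∠35.9° Ω.
Step 4 — Source phasor: V = 15.5∠-6.4° V = 15.4 - j1.728 V.
Step 5 — Current: I = V / Z = 0.07808 - j0.071 A = 0.1055∠-42.3° A.
Step 6 — Complex power: S = V·I* = 1.325 + j0.9587 VA.
Step 7 — Real power: P = Re(S) = 1.325 W.
Step 8 — Reactive power: Q = Im(S) = 0.9587 VAR.
Step 9 — Apparent power: |S| = 1.636 VA.
Step 10 — Power factor: PF = P/|S| = 0.8102 (lagging).

(a) P = 1.325 W  (b) Q = 0.9587 VAR  (c) S = 1.636 VA  (d) PF = 0.8102 (lagging)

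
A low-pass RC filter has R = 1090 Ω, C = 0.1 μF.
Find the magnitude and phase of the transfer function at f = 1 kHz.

Step 1 — Angular frequency: ω = 2π·1000 = 6283 rad/s.
Step 2 — Transfer function: H(jω) = 1/(1 + jωRC).
Step 3 — Denominator: 1 + jωRC = 1 + j·6283·1090·1e-07 = 1 + j0.6849.
Step 4 — H = 0.6807 - j0.4662.
Step 5 — Magnitude: |H| = 0.8251 (-1.7 dB); phase: φ = -34.4°.

|H| = 0.8251 (-1.7 dB), φ = -34.4°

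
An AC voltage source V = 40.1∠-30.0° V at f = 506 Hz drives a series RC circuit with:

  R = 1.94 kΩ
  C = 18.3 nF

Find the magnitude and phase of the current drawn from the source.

Step 1 — Angular frequency: ω = 2π·f = 2π·506 = 3179 rad/s.
Step 2 — Component impedances:
  R: Z = R = 1940 Ω
  C: Z = 1/(jωC) = -j/(ω·C) = 0 - j1.719e+04 Ω
Step 3 — Series combination: Z_total = R + C = 1940 - j1.719e+04 Ω = 1.73e+04∠-83.6° Ω.
Step 4 — Source phasor: V = 40.1∠-30.0° V = 34.73 - j20.05 V.
Step 5 — Ohm's law: I = V / Z_total = (34.73 - j20.05) / (1940 - j1.719e+04) = 0.001377 + j0.001865 A.
Step 6 — Convert to polar: |I| = 0.002318 A, ∠I = 53.6°.

I = 0.002318∠53.6° A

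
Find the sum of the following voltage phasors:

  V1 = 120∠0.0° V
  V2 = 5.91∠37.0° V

Step 1 — Convert each phasor to rectangular form:
  V1 = 120·(cos(0.0°) + j·sin(0.0°)) = 120 V
  V2 = 5.91·(cos(37.0°) + j·sin(37.0°)) = 4.72 + j3.557 V
Step 2 — Sum components: V_total = 124.7 + j3.557 V.
Step 3 — Convert to polar: |V_total| = 124.8 V, ∠V_total = 1.6°.

V_total = 124.8∠1.6° V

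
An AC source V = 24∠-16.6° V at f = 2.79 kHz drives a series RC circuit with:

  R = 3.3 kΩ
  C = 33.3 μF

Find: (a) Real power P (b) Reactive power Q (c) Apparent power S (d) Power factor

Step 1 — Angular frequency: ω = 2π·f = 2π·2790 = 1.753e+04 rad/s.
Step 2 — Component impedances:
  R: Z = R = 3300 Ω
  C: Z = 1/(jωC) = -j/(ω·C) = 0 - j1.713 Ω
Step 3 — Series combination: Z_total = R + C = 3300 - j1.713 Ω = 3300∠-0.0° Ω.
Step 4 — Source phasor: V = 24∠-16.6° V = 23 - j6.857 V.
Step 5 — Current: I = V / Z = 0.006971 - j0.002074 A = 0.007273∠-16.6° A.
Step 6 — Complex power: S = V·I* = 0.1745 - j9.061e-05 VA.
Step 7 — Real power: P = Re(S) = 0.1745 W.
Step 8 — Reactive power: Q = Im(S) = -9.061e-05 VAR.
Step 9 — Apparent power: |S| = 0.1745 VA.
Step 10 — Power factor: PF = P/|S| = 1 (leading).

(a) P = 0.1745 W  (b) Q = -9.061e-05 VAR  (c) S = 0.1745 VA  (d) PF = 1 (leading)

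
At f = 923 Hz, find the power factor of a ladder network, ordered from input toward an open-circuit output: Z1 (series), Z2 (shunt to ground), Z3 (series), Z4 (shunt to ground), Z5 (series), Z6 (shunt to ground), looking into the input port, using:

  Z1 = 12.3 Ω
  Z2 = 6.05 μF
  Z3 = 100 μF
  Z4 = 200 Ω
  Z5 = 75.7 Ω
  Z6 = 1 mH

Step 1 — Angular frequency: ω = 2π·f = 2π·923 = 5799 rad/s.
Step 2 — Component impedances:
  Z1: Z = R = 12.3 Ω
  Z2: Z = 1/(jωC) = -j/(ω·C) = 0 - j28.5 Ω
  Z3: Z = 1/(jωC) = -j/(ω·C) = 0 - j1.724 Ω
  Z4: Z = R = 200 Ω
  Z5: Z = R = 75.7 Ω
  Z6: Z = jωL = j·5799·0.001 = 0 + j5.799 Ω
Step 3 — Ladder network (open output): work backward from the far end, alternating series and parallel combinations. Z_in = 24.17 - j22.63 Ω = 33.11∠-43.1° Ω.
Step 4 — Power factor: PF = cos(φ) = Re(Z)/|Z| = 24.17/33.11 = 0.73.
Step 5 — Type: Im(Z) = -22.63 ⇒ leading (phase φ = -43.1°).

PF = 0.73 (leading, φ = -43.1°)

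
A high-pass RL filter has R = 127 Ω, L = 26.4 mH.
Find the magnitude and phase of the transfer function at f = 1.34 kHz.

Step 1 — Angular frequency: ω = 2π·1340 = 8419 rad/s.
Step 2 — Transfer function: H(jω) = jωL/(R + jωL).
Step 3 — Numerator jωL = j·222.3; denominator R + jωL = 127 + j222.3.
Step 4 — H = 0.7539 + j0.4307.
Step 5 — Magnitude: |H| = 0.8683 (-1.2 dB); phase: φ = 29.7°.

|H| = 0.8683 (-1.2 dB), φ = 29.7°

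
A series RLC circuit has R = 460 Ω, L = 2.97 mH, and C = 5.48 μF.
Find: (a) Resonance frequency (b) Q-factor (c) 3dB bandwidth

Step 1 — Resonance: ω₀ = 1/√(LC) = 1/√(0.00297·5.48e-06) = 7838 rad/s.
Step 2 — f₀ = ω₀/(2π) = 1248 Hz.
Step 3 — Series Q: Q = ω₀L/R = 7838·0.00297/460 = 0.05061.
Step 4 — Bandwidth: Δω = ω₀/Q = 1.549e+05 rad/s; BW = Δω/(2π) = 2.465e+04 Hz.

(a) f₀ = 1248 Hz  (b) Q = 0.05061  (c) BW = 2.465e+04 Hz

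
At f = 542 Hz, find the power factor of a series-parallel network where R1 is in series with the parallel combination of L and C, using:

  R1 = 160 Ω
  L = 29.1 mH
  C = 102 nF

Step 1 — Angular frequency: ω = 2π·f = 2π·542 = 3405 rad/s.
Step 2 — Component impedances:
  R1: Z = R = 160 Ω
  L: Z = jωL = j·3405·0.0291 = 0 + j99.1 Ω
  C: Z = 1/(jωC) = -j/(ω·C) = 0 - j2879 Ω
Step 3 — Parallel branch: L || C = 1/(1/L + 1/C) = 0 + j102.6 Ω.
Step 4 — Series with R1: Z_total = R1 + (L || C) = 160 + j102.6 Ω = 190.1∠32.7° Ω.
Step 5 — Power factor: PF = cos(φ) = Re(Z)/|Z| = 160/190.1 = 0.8417.
Step 6 — Type: Im(Z) = 102.6 ⇒ lagging (phase φ = 32.7°).

PF = 0.8417 (lagging, φ = 32.7°)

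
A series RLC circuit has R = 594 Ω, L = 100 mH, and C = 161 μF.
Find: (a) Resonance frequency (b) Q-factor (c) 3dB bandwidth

Step 1 — Resonance condition Im(Z)=0 gives ω₀ = 1/√(LC).
Step 2 — ω₀ = 1/√(0.1·0.000161) = 249.2 rad/s.
Step 3 — f₀ = ω₀/(2π) = 39.66 Hz.
Step 4 — Series Q: Q = ω₀L/R = 249.2·0.1/594 = 0.04196.
Step 5 — 3dB bandwidth: Δω = ω₀/Q = 5940 rad/s; BW = Δω/(2π) = 945.4 Hz.

(a) f₀ = 39.66 Hz  (b) Q = 0.04196  (c) BW = 945.4 Hz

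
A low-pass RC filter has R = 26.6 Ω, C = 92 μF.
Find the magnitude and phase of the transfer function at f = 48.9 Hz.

Step 1 — Angular frequency: ω = 2π·48.9 = 307.2 rad/s.
Step 2 — Transfer function: H(jω) = 1/(1 + jωRC).
Step 3 — Denominator: 1 + jωRC = 1 + j·307.2·26.6·9.2e-05 = 1 + j0.7519.
Step 4 — H = 0.6388 - j0.4803.
Step 5 — Magnitude: |H| = 0.7993 (-1.9 dB); phase: φ = -36.9°.

|H| = 0.7993 (-1.9 dB), φ = -36.9°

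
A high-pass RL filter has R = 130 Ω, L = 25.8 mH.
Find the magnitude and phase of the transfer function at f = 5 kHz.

Step 1 — Angular frequency: ω = 2π·5000 = 3.142e+04 rad/s.
Step 2 — Transfer function: H(jω) = jωL/(R + jωL).
Step 3 — Numerator jωL = j·810.5; denominator R + jωL = 130 + j810.5.
Step 4 — H = 0.9749 + j0.1564.
Step 5 — Magnitude: |H| = 0.9874 (-0.1 dB); phase: φ = 9.1°.

|H| = 0.9874 (-0.1 dB), φ = 9.1°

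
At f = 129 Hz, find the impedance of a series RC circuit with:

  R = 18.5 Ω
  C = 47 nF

Step 1 — Angular frequency: ω = 2π·f = 2π·129 = 810.5 rad/s.
Step 2 — Component impedances:
  R: Z = R = 18.5 Ω
  C: Z = 1/(jωC) = -j/(ω·C) = 0 - j2.625e+04 Ω
Step 3 — Series combination: Z_total = R + C = 18.5 - j2.625e+04 Ω = 2.625e+04∠-90.0° Ω.

Z = 18.5 - j2.625e+04 Ω = 2.625e+04∠-90.0° Ω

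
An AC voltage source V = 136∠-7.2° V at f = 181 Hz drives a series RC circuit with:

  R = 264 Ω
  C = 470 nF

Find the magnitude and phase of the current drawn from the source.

Step 1 — Angular frequency: ω = 2π·f = 2π·181 = 1137 rad/s.
Step 2 — Component impedances:
  R: Z = R = 264 Ω
  C: Z = 1/(jωC) = -j/(ω·C) = 0 - j1871 Ω
Step 3 — Series combination: Z_total = R + C = 264 - j1871 Ω = 1889∠-82.0° Ω.
Step 4 — Source phasor: V = 136∠-7.2° V = 134.9 - j17.05 V.
Step 5 — Ohm's law: I = V / Z_total = (134.9 - j17.05) / (264 - j1871) = 0.01891 + j0.06945 A.
Step 6 — Convert to polar: |I| = 0.07198 A, ∠I = 74.8°.

I = 0.07198∠74.8° A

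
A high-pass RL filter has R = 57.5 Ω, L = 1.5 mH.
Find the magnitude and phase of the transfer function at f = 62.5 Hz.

Step 1 — Angular frequency: ω = 2π·62.5 = 392.7 rad/s.
Step 2 — Transfer function: H(jω) = jωL/(R + jωL).
Step 3 — Numerator jωL = j·0.589; denominator R + jωL = 57.5 + j0.589.
Step 4 — H = 0.0001049 + j0.01024.
Step 5 — Magnitude: |H| = 0.01024 (-39.8 dB); phase: φ = 89.4°.

|H| = 0.01024 (-39.8 dB), φ = 89.4°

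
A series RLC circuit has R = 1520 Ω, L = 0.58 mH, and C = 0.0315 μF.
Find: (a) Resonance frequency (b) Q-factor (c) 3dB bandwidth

Step 1 — Resonance condition Im(Z)=0 gives ω₀ = 1/√(LC).
Step 2 — ω₀ = 1/√(0.00058·3.15e-08) = 2.34e+05 rad/s.
Step 3 — f₀ = ω₀/(2π) = 3.723e+04 Hz.
Step 4 — Series Q: Q = ω₀L/R = 2.34e+05·0.00058/1520 = 0.08927.
Step 5 — 3dB bandwidth: Δω = ω₀/Q = 2.621e+06 rad/s; BW = Δω/(2π) = 4.171e+05 Hz.

(a) f₀ = 3.723e+04 Hz  (b) Q = 0.08927  (c) BW = 4.171e+05 Hz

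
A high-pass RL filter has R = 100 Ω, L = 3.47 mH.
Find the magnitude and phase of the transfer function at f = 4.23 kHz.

Step 1 — Angular frequency: ω = 2π·4230 = 2.658e+04 rad/s.
Step 2 — Transfer function: H(jω) = jωL/(R + jωL).
Step 3 — Numerator jωL = j·92.23; denominator R + jωL = 100 + j92.23.
Step 4 — H = 0.4596 + j0.4984.
Step 5 — Magnitude: |H| = 0.678 (-3.4 dB); phase: φ = 47.3°.

|H| = 0.678 (-3.4 dB), φ = 47.3°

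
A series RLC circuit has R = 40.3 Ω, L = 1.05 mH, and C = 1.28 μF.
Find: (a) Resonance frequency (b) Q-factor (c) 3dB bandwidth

Step 1 — Resonance condition Im(Z)=0 gives ω₀ = 1/√(LC).
Step 2 — ω₀ = 1/√(0.00105·1.28e-06) = 2.728e+04 rad/s.
Step 3 — f₀ = ω₀/(2π) = 4341 Hz.
Step 4 — Series Q: Q = ω₀L/R = 2.728e+04·0.00105/40.3 = 0.7107.
Step 5 — 3dB bandwidth: Δω = ω₀/Q = 3.838e+04 rad/s; BW = Δω/(2π) = 6109 Hz.

(a) f₀ = 4341 Hz  (b) Q = 0.7107  (c) BW = 6109 Hz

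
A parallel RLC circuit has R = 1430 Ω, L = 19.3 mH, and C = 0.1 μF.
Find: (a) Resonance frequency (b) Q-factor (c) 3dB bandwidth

Step 1 — Resonance: ω₀ = 1/√(LC) = 1/√(0.0193·1e-07) = 2.276e+04 rad/s.
Step 2 — f₀ = ω₀/(2π) = 3623 Hz.
Step 3 — Parallel Q: Q = R/(ω₀L) = 1430/(2.276e+04·0.0193) = 3.255.
Step 4 — Bandwidth: Δω = ω₀/Q = 6993 rad/s; BW = Δω/(2π) = 1113 Hz.

(a) f₀ = 3623 Hz  (b) Q = 3.255  (c) BW = 1113 Hz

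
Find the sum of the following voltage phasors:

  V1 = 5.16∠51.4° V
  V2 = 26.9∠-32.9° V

Step 1 — Convert each phasor to rectangular form:
  V1 = 5.16·(cos(51.4°) + j·sin(51.4°)) = 3.219 + j4.033 V
  V2 = 26.9·(cos(-32.9°) + j·sin(-32.9°)) = 22.59 - j14.61 V
Step 2 — Sum components: V_total = 25.8 - j10.58 V.
Step 3 — Convert to polar: |V_total| = 27.89 V, ∠V_total = -22.3°.

V_total = 27.89∠-22.3° V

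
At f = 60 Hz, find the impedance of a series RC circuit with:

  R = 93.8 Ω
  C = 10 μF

Step 1 — Angular frequency: ω = 2π·f = 2π·60 = 377 rad/s.
Step 2 — Component impedances:
  R: Z = R = 93.8 Ω
  C: Z = 1/(jωC) = -j/(ω·C) = 0 - j265.3 Ω
Step 3 — Series combination: Z_total = R + C = 93.8 - j265.3 Ω = 281.4∠-70.5° Ω.

Z = 93.8 - j265.3 Ω = 281.4∠-70.5° Ω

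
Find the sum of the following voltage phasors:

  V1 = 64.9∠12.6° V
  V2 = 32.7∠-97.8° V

Step 1 — Convert each phasor to rectangular form:
  V1 = 64.9·(cos(12.6°) + j·sin(12.6°)) = 63.34 + j14.16 V
  V2 = 32.7·(cos(-97.8°) + j·sin(-97.8°)) = -4.438 - j32.4 V
Step 2 — Sum components: V_total = 58.9 - j18.24 V.
Step 3 — Convert to polar: |V_total| = 61.66 V, ∠V_total = -17.2°.

V_total = 61.66∠-17.2° V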